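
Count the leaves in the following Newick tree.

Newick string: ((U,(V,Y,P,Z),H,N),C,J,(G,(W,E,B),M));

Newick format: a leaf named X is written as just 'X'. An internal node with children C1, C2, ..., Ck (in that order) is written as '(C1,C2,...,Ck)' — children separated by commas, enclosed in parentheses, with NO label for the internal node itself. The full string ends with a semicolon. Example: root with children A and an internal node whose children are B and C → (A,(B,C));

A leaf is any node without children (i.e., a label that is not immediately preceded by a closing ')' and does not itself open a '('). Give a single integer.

Newick: ((U,(V,Y,P,Z),H,N),C,J,(G,(W,E,B),M));
Scan left-to-right; a leaf is any maximal label run not followed by '(':
  pos 2: leaf 'U' → count = 1
  pos 5: leaf 'V' → count = 2
  pos 7: leaf 'Y' → count = 3
  pos 9: leaf 'P' → count = 4
  pos 11: leaf 'Z' → count = 5
  pos 14: leaf 'H' → count = 6
  pos 16: leaf 'N' → count = 7
  pos 19: leaf 'C' → count = 8
  pos 21: leaf 'J' → count = 9
  pos 24: leaf 'G' → count = 10
  pos 27: leaf 'W' → count = 11
  pos 29: leaf 'E' → count = 12
  pos 31: leaf 'B' → count = 13
  pos 34: leaf 'M' → count = 14
Total leaves: 14

Answer: 14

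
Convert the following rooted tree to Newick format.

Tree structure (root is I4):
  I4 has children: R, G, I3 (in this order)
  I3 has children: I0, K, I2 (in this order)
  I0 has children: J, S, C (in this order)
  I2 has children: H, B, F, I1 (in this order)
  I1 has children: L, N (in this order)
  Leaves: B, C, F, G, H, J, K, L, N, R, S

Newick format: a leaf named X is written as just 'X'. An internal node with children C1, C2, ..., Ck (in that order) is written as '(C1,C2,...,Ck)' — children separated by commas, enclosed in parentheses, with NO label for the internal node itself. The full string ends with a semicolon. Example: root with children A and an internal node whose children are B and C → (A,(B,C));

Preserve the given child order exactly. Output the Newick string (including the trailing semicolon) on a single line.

internal I4 with children ['R', 'G', 'I3']
  leaf 'R' → 'R'
  leaf 'G' → 'G'
  internal I3 with children ['I0', 'K', 'I2']
    internal I0 with children ['J', 'S', 'C']
      leaf 'J' → 'J'
      leaf 'S' → 'S'
      leaf 'C' → 'C'
    → '(J,S,C)'
    leaf 'K' → 'K'
    internal I2 with children ['H', 'B', 'F', 'I1']
      leaf 'H' → 'H'
      leaf 'B' → 'B'
      leaf 'F' → 'F'
      internal I1 with children ['L', 'N']
        leaf 'L' → 'L'
        leaf 'N' → 'N'
      → '(L,N)'
    → '(H,B,F,(L,N))'
  → '((J,S,C),K,(H,B,F,(L,N)))'
→ '(R,G,((J,S,C),K,(H,B,F,(L,N))))'
Final: (R,G,((J,S,C),K,(H,B,F,(L,N))));

Answer: (R,G,((J,S,C),K,(H,B,F,(L,N))));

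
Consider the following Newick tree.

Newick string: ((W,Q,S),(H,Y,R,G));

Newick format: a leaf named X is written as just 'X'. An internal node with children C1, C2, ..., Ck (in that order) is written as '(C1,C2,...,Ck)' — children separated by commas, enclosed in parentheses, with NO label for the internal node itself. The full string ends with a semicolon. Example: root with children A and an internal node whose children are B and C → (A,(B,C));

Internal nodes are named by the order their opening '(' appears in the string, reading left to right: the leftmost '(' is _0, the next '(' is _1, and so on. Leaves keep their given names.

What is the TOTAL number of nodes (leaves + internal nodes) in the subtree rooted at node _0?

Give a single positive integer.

Answer: 10

Derivation:
Newick: ((W,Q,S),(H,Y,R,G));
Locate _0: it is the '(' at position 0 (the 1st '(' reading left to right).
Query: subtree rooted at _0
_0: subtree_size = 1 + 9
  _1: subtree_size = 1 + 3
    W: subtree_size = 1 + 0
    Q: subtree_size = 1 + 0
    S: subtree_size = 1 + 0
  _2: subtree_size = 1 + 4
    H: subtree_size = 1 + 0
    Y: subtree_size = 1 + 0
    R: subtree_size = 1 + 0
    G: subtree_size = 1 + 0
Total subtree size of _0: 10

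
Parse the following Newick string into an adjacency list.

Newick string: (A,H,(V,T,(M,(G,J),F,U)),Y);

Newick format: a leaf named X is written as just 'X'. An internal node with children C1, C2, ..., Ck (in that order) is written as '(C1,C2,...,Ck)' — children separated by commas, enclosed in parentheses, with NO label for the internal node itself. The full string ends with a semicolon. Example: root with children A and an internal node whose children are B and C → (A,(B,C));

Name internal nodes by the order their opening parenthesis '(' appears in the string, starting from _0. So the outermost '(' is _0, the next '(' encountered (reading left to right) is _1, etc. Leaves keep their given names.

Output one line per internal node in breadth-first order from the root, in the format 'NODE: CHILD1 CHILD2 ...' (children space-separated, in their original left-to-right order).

Answer: _0: A H _1 Y
_1: V T _2
_2: M _3 F U
_3: G J

Derivation:
Input: (A,H,(V,T,(M,(G,J),F,U)),Y);
Scanning left-to-right, naming '(' by encounter order:
  pos 0: '(' -> open internal node _0 (depth 1)
  pos 5: '(' -> open internal node _1 (depth 2)
  pos 10: '(' -> open internal node _2 (depth 3)
  pos 13: '(' -> open internal node _3 (depth 4)
  pos 17: ')' -> close internal node _3 (now at depth 3)
  pos 22: ')' -> close internal node _2 (now at depth 2)
  pos 23: ')' -> close internal node _1 (now at depth 1)
  pos 26: ')' -> close internal node _0 (now at depth 0)
Total internal nodes: 4
BFS adjacency from root:
  _0: A H _1 Y
  _1: V T _2
  _2: M _3 F U
  _3: G J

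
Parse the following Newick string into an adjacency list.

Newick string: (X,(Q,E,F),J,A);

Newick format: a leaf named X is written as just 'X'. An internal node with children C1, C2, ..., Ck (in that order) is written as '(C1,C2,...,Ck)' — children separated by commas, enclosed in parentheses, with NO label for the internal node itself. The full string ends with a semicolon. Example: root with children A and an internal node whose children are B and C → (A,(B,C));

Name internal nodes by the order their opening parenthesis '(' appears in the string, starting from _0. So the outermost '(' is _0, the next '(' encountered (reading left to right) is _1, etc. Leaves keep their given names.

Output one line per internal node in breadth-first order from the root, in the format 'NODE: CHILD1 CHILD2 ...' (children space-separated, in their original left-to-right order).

Answer: _0: X _1 J A
_1: Q E F

Derivation:
Input: (X,(Q,E,F),J,A);
Scanning left-to-right, naming '(' by encounter order:
  pos 0: '(' -> open internal node _0 (depth 1)
  pos 3: '(' -> open internal node _1 (depth 2)
  pos 9: ')' -> close internal node _1 (now at depth 1)
  pos 14: ')' -> close internal node _0 (now at depth 0)
Total internal nodes: 2
BFS adjacency from root:
  _0: X _1 J A
  _1: Q E F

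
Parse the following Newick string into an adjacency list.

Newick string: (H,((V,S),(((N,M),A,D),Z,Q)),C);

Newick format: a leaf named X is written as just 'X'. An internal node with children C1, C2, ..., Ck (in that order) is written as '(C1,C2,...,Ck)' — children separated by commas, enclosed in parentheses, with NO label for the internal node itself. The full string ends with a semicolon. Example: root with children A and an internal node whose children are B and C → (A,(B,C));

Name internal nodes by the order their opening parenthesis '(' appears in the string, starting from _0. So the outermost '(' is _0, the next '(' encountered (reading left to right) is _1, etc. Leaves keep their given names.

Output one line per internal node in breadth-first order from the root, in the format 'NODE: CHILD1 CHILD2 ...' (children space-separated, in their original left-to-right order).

Answer: _0: H _1 C
_1: _2 _3
_2: V S
_3: _4 Z Q
_4: _5 A D
_5: N M

Derivation:
Input: (H,((V,S),(((N,M),A,D),Z,Q)),C);
Scanning left-to-right, naming '(' by encounter order:
  pos 0: '(' -> open internal node _0 (depth 1)
  pos 3: '(' -> open internal node _1 (depth 2)
  pos 4: '(' -> open internal node _2 (depth 3)
  pos 8: ')' -> close internal node _2 (now at depth 2)
  pos 10: '(' -> open internal node _3 (depth 3)
  pos 11: '(' -> open internal node _4 (depth 4)
  pos 12: '(' -> open internal node _5 (depth 5)
  pos 16: ')' -> close internal node _5 (now at depth 4)
  pos 21: ')' -> close internal node _4 (now at depth 3)
  pos 26: ')' -> close internal node _3 (now at depth 2)
  pos 27: ')' -> close internal node _1 (now at depth 1)
  pos 30: ')' -> close internal node _0 (now at depth 0)
Total internal nodes: 6
BFS adjacency from root:
  _0: H _1 C
  _1: _2 _3
  _2: V S
  _3: _4 Z Q
  _4: _5 A D
  _5: N M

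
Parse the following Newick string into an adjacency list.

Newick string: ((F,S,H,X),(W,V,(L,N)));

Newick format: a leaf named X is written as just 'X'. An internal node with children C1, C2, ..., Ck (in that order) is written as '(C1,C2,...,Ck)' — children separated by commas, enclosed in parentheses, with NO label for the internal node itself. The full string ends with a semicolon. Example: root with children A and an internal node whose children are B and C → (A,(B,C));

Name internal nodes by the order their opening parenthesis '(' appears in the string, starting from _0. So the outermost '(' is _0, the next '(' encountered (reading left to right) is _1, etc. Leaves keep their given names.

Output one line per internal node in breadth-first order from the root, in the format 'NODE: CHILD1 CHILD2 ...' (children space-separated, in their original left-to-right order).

Input: ((F,S,H,X),(W,V,(L,N)));
Scanning left-to-right, naming '(' by encounter order:
  pos 0: '(' -> open internal node _0 (depth 1)
  pos 1: '(' -> open internal node _1 (depth 2)
  pos 9: ')' -> close internal node _1 (now at depth 1)
  pos 11: '(' -> open internal node _2 (depth 2)
  pos 16: '(' -> open internal node _3 (depth 3)
  pos 20: ')' -> close internal node _3 (now at depth 2)
  pos 21: ')' -> close internal node _2 (now at depth 1)
  pos 22: ')' -> close internal node _0 (now at depth 0)
Total internal nodes: 4
BFS adjacency from root:
  _0: _1 _2
  _1: F S H X
  _2: W V _3
  _3: L N

Answer: _0: _1 _2
_1: F S H X
_2: W V _3
_3: L N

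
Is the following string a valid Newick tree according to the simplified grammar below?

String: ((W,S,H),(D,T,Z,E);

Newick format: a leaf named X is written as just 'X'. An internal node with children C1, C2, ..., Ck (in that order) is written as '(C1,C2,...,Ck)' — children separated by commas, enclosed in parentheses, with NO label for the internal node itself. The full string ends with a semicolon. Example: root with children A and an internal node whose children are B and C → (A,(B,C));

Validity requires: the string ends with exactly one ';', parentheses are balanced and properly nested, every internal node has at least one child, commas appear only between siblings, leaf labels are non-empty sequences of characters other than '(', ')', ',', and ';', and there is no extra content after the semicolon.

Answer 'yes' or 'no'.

Answer: no

Derivation:
Input: ((W,S,H),(D,T,Z,E);
Paren balance: 3 '(' vs 2 ')' MISMATCH
Ends with single ';': True
Full parse: FAILS (expected , or ) at pos 18)
Valid: False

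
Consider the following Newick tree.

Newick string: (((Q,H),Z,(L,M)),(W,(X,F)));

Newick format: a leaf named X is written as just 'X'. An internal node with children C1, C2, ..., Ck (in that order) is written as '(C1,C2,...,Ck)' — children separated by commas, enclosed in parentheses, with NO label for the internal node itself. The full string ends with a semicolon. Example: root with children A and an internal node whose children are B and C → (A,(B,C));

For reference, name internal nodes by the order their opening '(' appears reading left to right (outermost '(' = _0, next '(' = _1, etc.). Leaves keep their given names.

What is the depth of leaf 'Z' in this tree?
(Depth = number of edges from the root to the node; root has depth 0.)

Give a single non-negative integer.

Answer: 2

Derivation:
Newick: (((Q,H),Z,(L,M)),(W,(X,F)));
Naming internals by '(' encounter order: outermost '(' = _0, next = _1, ...
Query node: Z
Path from root: _0 -> _1 -> Z
Depth of Z: 2 (number of edges from root)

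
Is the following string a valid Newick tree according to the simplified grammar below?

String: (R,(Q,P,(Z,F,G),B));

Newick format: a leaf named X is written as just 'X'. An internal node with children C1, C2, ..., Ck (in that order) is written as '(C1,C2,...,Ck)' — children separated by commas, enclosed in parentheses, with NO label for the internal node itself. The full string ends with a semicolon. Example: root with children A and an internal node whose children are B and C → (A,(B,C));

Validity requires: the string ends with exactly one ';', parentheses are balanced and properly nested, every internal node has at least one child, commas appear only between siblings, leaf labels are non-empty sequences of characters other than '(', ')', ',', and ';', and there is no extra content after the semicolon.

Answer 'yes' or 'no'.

Answer: yes

Derivation:
Input: (R,(Q,P,(Z,F,G),B));
Paren balance: 3 '(' vs 3 ')' OK
Ends with single ';': True
Full parse: OK
Valid: True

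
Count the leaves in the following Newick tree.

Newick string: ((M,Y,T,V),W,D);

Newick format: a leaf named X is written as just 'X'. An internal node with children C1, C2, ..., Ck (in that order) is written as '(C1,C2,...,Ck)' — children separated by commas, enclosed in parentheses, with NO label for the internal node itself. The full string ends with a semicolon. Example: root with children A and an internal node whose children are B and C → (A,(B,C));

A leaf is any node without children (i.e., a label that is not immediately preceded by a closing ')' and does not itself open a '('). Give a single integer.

Newick: ((M,Y,T,V),W,D);
Scan left-to-right; a leaf is any maximal label run not followed by '(':
  pos 2: leaf 'M' → count = 1
  pos 4: leaf 'Y' → count = 2
  pos 6: leaf 'T' → count = 3
  pos 8: leaf 'V' → count = 4
  pos 11: leaf 'W' → count = 5
  pos 13: leaf 'D' → count = 6
Total leaves: 6

Answer: 6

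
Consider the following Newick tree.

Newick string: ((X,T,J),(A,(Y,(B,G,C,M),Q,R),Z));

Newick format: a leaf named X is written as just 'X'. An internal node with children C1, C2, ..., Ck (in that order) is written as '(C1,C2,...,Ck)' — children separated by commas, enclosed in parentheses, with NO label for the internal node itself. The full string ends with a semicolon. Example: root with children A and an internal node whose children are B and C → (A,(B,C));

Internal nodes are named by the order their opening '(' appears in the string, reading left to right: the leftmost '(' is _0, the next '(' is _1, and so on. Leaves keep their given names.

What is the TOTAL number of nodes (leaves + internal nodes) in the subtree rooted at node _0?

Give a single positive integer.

Answer: 17

Derivation:
Newick: ((X,T,J),(A,(Y,(B,G,C,M),Q,R),Z));
Locate _0: it is the '(' at position 0 (the 1st '(' reading left to right).
Query: subtree rooted at _0
_0: subtree_size = 1 + 16
  _1: subtree_size = 1 + 3
    X: subtree_size = 1 + 0
    T: subtree_size = 1 + 0
    J: subtree_size = 1 + 0
  _2: subtree_size = 1 + 11
    A: subtree_size = 1 + 0
    _3: subtree_size = 1 + 8
      Y: subtree_size = 1 + 0
      _4: subtree_size = 1 + 4
        B: subtree_size = 1 + 0
        G: subtree_size = 1 + 0
        C: subtree_size = 1 + 0
        M: subtree_size = 1 + 0
      Q: subtree_size = 1 + 0
      R: subtree_size = 1 + 0
    Z: subtree_size = 1 + 0
Total subtree size of _0: 17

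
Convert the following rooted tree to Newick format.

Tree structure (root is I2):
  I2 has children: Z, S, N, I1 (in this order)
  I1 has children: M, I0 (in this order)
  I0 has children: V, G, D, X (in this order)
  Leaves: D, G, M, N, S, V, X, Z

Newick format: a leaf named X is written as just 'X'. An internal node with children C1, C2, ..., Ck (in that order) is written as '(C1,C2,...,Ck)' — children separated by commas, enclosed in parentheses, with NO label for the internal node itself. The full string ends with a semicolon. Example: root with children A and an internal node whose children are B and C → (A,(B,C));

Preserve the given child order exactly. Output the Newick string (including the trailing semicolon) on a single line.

Answer: (Z,S,N,(M,(V,G,D,X)));

Derivation:
internal I2 with children ['Z', 'S', 'N', 'I1']
  leaf 'Z' → 'Z'
  leaf 'S' → 'S'
  leaf 'N' → 'N'
  internal I1 with children ['M', 'I0']
    leaf 'M' → 'M'
    internal I0 with children ['V', 'G', 'D', 'X']
      leaf 'V' → 'V'
      leaf 'G' → 'G'
      leaf 'D' → 'D'
      leaf 'X' → 'X'
    → '(V,G,D,X)'
  → '(M,(V,G,D,X))'
→ '(Z,S,N,(M,(V,G,D,X)))'
Final: (Z,S,N,(M,(V,G,D,X)));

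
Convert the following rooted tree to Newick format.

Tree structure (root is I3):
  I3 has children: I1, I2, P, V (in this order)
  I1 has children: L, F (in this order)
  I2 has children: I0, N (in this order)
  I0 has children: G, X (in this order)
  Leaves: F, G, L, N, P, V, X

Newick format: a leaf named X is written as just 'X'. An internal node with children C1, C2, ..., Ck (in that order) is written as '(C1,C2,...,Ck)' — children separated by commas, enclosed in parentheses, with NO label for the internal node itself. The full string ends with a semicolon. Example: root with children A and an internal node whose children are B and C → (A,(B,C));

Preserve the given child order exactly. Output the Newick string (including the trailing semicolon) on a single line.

Answer: ((L,F),((G,X),N),P,V);

Derivation:
internal I3 with children ['I1', 'I2', 'P', 'V']
  internal I1 with children ['L', 'F']
    leaf 'L' → 'L'
    leaf 'F' → 'F'
  → '(L,F)'
  internal I2 with children ['I0', 'N']
    internal I0 with children ['G', 'X']
      leaf 'G' → 'G'
      leaf 'X' → 'X'
    → '(G,X)'
    leaf 'N' → 'N'
  → '((G,X),N)'
  leaf 'P' → 'P'
  leaf 'V' → 'V'
→ '((L,F),((G,X),N),P,V)'
Final: ((L,F),((G,X),N),P,V);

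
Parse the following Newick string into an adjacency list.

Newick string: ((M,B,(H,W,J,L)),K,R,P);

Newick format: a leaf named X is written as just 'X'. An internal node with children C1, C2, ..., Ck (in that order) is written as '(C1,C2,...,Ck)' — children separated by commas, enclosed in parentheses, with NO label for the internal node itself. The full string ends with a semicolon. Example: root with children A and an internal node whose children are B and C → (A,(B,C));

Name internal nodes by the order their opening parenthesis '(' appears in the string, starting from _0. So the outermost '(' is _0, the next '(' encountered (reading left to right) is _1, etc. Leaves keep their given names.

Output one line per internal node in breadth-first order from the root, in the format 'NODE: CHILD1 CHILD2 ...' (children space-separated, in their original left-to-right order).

Input: ((M,B,(H,W,J,L)),K,R,P);
Scanning left-to-right, naming '(' by encounter order:
  pos 0: '(' -> open internal node _0 (depth 1)
  pos 1: '(' -> open internal node _1 (depth 2)
  pos 6: '(' -> open internal node _2 (depth 3)
  pos 14: ')' -> close internal node _2 (now at depth 2)
  pos 15: ')' -> close internal node _1 (now at depth 1)
  pos 22: ')' -> close internal node _0 (now at depth 0)
Total internal nodes: 3
BFS adjacency from root:
  _0: _1 K R P
  _1: M B _2
  _2: H W J L

Answer: _0: _1 K R P
_1: M B _2
_2: H W J L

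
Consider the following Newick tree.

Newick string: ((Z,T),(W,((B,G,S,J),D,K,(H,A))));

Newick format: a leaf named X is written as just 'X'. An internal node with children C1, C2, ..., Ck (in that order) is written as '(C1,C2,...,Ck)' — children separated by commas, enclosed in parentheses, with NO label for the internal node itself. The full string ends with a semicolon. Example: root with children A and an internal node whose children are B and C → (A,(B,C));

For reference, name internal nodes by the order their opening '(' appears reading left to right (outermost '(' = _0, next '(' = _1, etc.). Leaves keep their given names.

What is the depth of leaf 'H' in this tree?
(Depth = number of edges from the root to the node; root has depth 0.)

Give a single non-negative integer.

Answer: 4

Derivation:
Newick: ((Z,T),(W,((B,G,S,J),D,K,(H,A))));
Naming internals by '(' encounter order: outermost '(' = _0, next = _1, ...
Query node: H
Path from root: _0 -> _2 -> _3 -> _5 -> H
Depth of H: 4 (number of edges from root)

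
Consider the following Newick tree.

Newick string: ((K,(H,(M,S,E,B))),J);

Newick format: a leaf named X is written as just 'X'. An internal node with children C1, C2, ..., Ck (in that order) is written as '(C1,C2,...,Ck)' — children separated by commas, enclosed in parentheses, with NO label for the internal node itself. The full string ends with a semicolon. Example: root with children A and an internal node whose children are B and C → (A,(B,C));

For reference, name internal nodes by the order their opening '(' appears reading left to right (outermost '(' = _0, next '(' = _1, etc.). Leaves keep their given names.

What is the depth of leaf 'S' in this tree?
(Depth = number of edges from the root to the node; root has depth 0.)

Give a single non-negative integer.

Newick: ((K,(H,(M,S,E,B))),J);
Naming internals by '(' encounter order: outermost '(' = _0, next = _1, ...
Query node: S
Path from root: _0 -> _1 -> _2 -> _3 -> S
Depth of S: 4 (number of edges from root)

Answer: 4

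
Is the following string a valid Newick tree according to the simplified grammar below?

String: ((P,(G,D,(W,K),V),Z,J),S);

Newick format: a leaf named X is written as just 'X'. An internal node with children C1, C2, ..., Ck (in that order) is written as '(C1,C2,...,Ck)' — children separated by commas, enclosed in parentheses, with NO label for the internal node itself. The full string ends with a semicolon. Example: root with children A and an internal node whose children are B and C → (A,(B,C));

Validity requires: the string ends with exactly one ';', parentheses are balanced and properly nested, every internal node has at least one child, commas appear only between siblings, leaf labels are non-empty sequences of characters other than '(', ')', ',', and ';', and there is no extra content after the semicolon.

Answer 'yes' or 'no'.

Answer: yes

Derivation:
Input: ((P,(G,D,(W,K),V),Z,J),S);
Paren balance: 4 '(' vs 4 ')' OK
Ends with single ';': True
Full parse: OK
Valid: True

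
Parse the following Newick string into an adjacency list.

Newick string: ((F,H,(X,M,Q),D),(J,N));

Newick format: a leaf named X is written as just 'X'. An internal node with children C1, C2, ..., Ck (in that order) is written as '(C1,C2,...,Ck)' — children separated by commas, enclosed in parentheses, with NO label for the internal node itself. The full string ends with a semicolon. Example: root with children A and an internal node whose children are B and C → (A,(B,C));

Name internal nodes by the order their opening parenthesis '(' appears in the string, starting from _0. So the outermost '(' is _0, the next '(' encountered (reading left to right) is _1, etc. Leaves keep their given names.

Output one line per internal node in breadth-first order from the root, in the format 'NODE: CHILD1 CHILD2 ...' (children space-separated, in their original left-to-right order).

Answer: _0: _1 _3
_1: F H _2 D
_3: J N
_2: X M Q

Derivation:
Input: ((F,H,(X,M,Q),D),(J,N));
Scanning left-to-right, naming '(' by encounter order:
  pos 0: '(' -> open internal node _0 (depth 1)
  pos 1: '(' -> open internal node _1 (depth 2)
  pos 6: '(' -> open internal node _2 (depth 3)
  pos 12: ')' -> close internal node _2 (now at depth 2)
  pos 15: ')' -> close internal node _1 (now at depth 1)
  pos 17: '(' -> open internal node _3 (depth 2)
  pos 21: ')' -> close internal node _3 (now at depth 1)
  pos 22: ')' -> close internal node _0 (now at depth 0)
Total internal nodes: 4
BFS adjacency from root:
  _0: _1 _3
  _1: F H _2 D
  _3: J N
  _2: X M Q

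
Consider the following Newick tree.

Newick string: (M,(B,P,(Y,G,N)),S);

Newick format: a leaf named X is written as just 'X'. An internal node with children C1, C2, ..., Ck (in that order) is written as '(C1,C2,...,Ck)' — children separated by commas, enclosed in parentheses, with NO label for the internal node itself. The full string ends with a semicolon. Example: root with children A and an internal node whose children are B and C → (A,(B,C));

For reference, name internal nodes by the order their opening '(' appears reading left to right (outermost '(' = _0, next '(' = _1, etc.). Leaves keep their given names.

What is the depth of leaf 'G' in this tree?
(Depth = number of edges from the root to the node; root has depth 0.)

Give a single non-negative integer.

Newick: (M,(B,P,(Y,G,N)),S);
Naming internals by '(' encounter order: outermost '(' = _0, next = _1, ...
Query node: G
Path from root: _0 -> _1 -> _2 -> G
Depth of G: 3 (number of edges from root)

Answer: 3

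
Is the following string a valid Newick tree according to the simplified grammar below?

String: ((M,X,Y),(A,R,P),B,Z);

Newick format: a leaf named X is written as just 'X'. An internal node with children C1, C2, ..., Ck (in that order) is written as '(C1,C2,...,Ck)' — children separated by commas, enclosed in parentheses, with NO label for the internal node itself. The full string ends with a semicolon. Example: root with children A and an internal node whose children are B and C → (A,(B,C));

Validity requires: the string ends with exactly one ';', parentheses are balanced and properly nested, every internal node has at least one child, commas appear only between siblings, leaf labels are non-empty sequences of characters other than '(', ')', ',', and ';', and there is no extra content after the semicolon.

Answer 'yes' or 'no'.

Answer: yes

Derivation:
Input: ((M,X,Y),(A,R,P),B,Z);
Paren balance: 3 '(' vs 3 ')' OK
Ends with single ';': True
Full parse: OK
Valid: True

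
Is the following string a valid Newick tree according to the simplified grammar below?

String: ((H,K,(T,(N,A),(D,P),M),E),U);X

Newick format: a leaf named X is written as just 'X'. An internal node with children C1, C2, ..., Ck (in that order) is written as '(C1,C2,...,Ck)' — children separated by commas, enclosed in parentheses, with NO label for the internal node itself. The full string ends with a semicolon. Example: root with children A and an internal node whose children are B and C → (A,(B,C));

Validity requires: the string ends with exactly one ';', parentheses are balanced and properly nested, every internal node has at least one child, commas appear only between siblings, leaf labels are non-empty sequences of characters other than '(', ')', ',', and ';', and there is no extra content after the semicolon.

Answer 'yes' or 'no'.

Input: ((H,K,(T,(N,A),(D,P),M),E),U);X
Paren balance: 5 '(' vs 5 ')' OK
Ends with single ';': False
Full parse: FAILS (must end with ;)
Valid: False

Answer: no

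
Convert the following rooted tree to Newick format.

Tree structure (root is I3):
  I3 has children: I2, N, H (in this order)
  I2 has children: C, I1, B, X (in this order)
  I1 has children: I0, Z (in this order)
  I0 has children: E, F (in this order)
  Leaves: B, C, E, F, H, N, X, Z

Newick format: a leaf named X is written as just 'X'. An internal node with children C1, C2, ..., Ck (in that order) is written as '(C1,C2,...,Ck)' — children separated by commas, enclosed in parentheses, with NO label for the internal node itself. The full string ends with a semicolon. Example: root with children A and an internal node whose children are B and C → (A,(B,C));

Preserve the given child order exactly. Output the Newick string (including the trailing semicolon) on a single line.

Answer: ((C,((E,F),Z),B,X),N,H);

Derivation:
internal I3 with children ['I2', 'N', 'H']
  internal I2 with children ['C', 'I1', 'B', 'X']
    leaf 'C' → 'C'
    internal I1 with children ['I0', 'Z']
      internal I0 with children ['E', 'F']
        leaf 'E' → 'E'
        leaf 'F' → 'F'
      → '(E,F)'
      leaf 'Z' → 'Z'
    → '((E,F),Z)'
    leaf 'B' → 'B'
    leaf 'X' → 'X'
  → '(C,((E,F),Z),B,X)'
  leaf 'N' → 'N'
  leaf 'H' → 'H'
→ '((C,((E,F),Z),B,X),N,H)'
Final: ((C,((E,F),Z),B,X),N,H);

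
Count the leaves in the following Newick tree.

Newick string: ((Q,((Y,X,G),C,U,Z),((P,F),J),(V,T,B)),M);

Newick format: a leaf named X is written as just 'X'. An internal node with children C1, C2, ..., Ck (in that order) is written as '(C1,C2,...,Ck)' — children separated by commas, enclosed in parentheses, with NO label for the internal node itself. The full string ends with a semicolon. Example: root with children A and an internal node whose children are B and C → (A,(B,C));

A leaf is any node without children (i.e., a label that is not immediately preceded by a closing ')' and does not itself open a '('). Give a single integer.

Answer: 14

Derivation:
Newick: ((Q,((Y,X,G),C,U,Z),((P,F),J),(V,T,B)),M);
Scan left-to-right; a leaf is any maximal label run not followed by '(':
  pos 2: leaf 'Q' → count = 1
  pos 6: leaf 'Y' → count = 2
  pos 8: leaf 'X' → count = 3
  pos 10: leaf 'G' → count = 4
  pos 13: leaf 'C' → count = 5
  pos 15: leaf 'U' → count = 6
  pos 17: leaf 'Z' → count = 7
  pos 22: leaf 'P' → count = 8
  pos 24: leaf 'F' → count = 9
  pos 27: leaf 'J' → count = 10
  pos 31: leaf 'V' → count = 11
  pos 33: leaf 'T' → count = 12
  pos 35: leaf 'B' → count = 13
  pos 39: leaf 'M' → count = 14
Total leaves: 14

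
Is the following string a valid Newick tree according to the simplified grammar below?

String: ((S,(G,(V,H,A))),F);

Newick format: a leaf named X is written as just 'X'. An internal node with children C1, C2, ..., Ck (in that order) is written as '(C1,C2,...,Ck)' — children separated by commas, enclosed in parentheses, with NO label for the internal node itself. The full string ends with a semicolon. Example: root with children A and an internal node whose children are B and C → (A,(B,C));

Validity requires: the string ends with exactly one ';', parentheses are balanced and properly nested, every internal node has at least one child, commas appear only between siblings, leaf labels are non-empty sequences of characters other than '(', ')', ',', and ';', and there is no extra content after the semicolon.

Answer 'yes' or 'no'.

Input: ((S,(G,(V,H,A))),F);
Paren balance: 4 '(' vs 4 ')' OK
Ends with single ';': True
Full parse: OK
Valid: True

Answer: yes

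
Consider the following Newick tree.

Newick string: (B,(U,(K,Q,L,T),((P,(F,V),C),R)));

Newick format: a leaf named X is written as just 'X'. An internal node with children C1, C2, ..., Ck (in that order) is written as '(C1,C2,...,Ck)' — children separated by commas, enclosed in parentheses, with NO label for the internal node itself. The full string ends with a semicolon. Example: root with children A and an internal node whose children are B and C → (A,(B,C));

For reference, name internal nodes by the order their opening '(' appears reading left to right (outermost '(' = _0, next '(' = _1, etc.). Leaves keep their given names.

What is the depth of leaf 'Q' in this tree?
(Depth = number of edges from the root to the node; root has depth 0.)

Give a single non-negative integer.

Answer: 3

Derivation:
Newick: (B,(U,(K,Q,L,T),((P,(F,V),C),R)));
Naming internals by '(' encounter order: outermost '(' = _0, next = _1, ...
Query node: Q
Path from root: _0 -> _1 -> _2 -> Q
Depth of Q: 3 (number of edges from root)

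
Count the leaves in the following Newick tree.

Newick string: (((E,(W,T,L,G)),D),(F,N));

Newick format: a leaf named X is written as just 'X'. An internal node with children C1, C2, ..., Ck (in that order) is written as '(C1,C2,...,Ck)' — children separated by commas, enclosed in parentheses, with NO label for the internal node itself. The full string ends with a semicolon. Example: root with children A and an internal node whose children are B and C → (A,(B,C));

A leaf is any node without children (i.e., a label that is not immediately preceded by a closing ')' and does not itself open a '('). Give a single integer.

Answer: 8

Derivation:
Newick: (((E,(W,T,L,G)),D),(F,N));
Scan left-to-right; a leaf is any maximal label run not followed by '(':
  pos 3: leaf 'E' → count = 1
  pos 6: leaf 'W' → count = 2
  pos 8: leaf 'T' → count = 3
  pos 10: leaf 'L' → count = 4
  pos 12: leaf 'G' → count = 5
  pos 16: leaf 'D' → count = 6
  pos 20: leaf 'F' → count = 7
  pos 22: leaf 'N' → count = 8
Total leaves: 8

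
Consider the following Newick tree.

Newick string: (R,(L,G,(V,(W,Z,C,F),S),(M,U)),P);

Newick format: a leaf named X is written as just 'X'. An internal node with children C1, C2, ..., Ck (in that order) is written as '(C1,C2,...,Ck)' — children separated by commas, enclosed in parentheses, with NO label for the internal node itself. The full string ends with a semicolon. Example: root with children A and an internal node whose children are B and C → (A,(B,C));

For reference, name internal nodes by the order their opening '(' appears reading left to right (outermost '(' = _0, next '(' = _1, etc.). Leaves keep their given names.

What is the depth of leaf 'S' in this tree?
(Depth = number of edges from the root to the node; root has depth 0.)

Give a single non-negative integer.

Newick: (R,(L,G,(V,(W,Z,C,F),S),(M,U)),P);
Naming internals by '(' encounter order: outermost '(' = _0, next = _1, ...
Query node: S
Path from root: _0 -> _1 -> _2 -> S
Depth of S: 3 (number of edges from root)

Answer: 3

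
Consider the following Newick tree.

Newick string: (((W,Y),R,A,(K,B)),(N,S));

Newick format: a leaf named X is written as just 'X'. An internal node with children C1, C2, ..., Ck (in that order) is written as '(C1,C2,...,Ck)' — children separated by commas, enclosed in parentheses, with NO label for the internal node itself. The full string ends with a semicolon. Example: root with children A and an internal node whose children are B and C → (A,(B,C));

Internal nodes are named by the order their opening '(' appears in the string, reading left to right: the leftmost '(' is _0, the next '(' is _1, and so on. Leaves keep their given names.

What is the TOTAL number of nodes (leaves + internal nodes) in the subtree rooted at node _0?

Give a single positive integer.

Answer: 13

Derivation:
Newick: (((W,Y),R,A,(K,B)),(N,S));
Locate _0: it is the '(' at position 0 (the 1st '(' reading left to right).
Query: subtree rooted at _0
_0: subtree_size = 1 + 12
  _1: subtree_size = 1 + 8
    _2: subtree_size = 1 + 2
      W: subtree_size = 1 + 0
      Y: subtree_size = 1 + 0
    R: subtree_size = 1 + 0
    A: subtree_size = 1 + 0
    _3: subtree_size = 1 + 2
      K: subtree_size = 1 + 0
      B: subtree_size = 1 + 0
  _4: subtree_size = 1 + 2
    N: subtree_size = 1 + 0
    S: subtree_size = 1 + 0
Total subtree size of _0: 13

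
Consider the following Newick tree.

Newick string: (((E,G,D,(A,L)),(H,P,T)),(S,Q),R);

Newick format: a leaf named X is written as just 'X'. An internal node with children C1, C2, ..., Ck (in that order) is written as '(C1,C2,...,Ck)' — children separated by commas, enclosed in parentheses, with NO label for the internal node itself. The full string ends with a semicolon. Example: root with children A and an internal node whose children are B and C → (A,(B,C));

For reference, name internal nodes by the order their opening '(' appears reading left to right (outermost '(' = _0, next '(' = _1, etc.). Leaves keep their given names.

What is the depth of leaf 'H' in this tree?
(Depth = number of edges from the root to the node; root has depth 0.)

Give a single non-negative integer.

Newick: (((E,G,D,(A,L)),(H,P,T)),(S,Q),R);
Naming internals by '(' encounter order: outermost '(' = _0, next = _1, ...
Query node: H
Path from root: _0 -> _1 -> _4 -> H
Depth of H: 3 (number of edges from root)

Answer: 3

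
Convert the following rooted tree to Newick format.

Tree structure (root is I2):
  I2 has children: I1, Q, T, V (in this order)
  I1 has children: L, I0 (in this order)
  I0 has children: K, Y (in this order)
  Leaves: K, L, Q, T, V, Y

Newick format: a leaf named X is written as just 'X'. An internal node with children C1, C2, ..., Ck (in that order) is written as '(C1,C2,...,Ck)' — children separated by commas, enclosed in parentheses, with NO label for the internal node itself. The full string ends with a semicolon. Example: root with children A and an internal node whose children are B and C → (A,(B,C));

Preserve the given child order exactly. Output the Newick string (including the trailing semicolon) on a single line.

internal I2 with children ['I1', 'Q', 'T', 'V']
  internal I1 with children ['L', 'I0']
    leaf 'L' → 'L'
    internal I0 with children ['K', 'Y']
      leaf 'K' → 'K'
      leaf 'Y' → 'Y'
    → '(K,Y)'
  → '(L,(K,Y))'
  leaf 'Q' → 'Q'
  leaf 'T' → 'T'
  leaf 'V' → 'V'
→ '((L,(K,Y)),Q,T,V)'
Final: ((L,(K,Y)),Q,T,V);

Answer: ((L,(K,Y)),Q,T,V);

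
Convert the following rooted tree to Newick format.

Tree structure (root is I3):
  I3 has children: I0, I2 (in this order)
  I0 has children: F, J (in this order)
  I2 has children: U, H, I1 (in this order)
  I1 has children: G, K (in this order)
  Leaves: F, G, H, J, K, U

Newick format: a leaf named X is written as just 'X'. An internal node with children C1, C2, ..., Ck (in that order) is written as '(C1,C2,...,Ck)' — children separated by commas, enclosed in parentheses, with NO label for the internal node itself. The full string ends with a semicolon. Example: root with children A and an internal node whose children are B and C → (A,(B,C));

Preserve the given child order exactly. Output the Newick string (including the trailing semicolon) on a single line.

internal I3 with children ['I0', 'I2']
  internal I0 with children ['F', 'J']
    leaf 'F' → 'F'
    leaf 'J' → 'J'
  → '(F,J)'
  internal I2 with children ['U', 'H', 'I1']
    leaf 'U' → 'U'
    leaf 'H' → 'H'
    internal I1 with children ['G', 'K']
      leaf 'G' → 'G'
      leaf 'K' → 'K'
    → '(G,K)'
  → '(U,H,(G,K))'
→ '((F,J),(U,H,(G,K)))'
Final: ((F,J),(U,H,(G,K)));

Answer: ((F,J),(U,H,(G,K)));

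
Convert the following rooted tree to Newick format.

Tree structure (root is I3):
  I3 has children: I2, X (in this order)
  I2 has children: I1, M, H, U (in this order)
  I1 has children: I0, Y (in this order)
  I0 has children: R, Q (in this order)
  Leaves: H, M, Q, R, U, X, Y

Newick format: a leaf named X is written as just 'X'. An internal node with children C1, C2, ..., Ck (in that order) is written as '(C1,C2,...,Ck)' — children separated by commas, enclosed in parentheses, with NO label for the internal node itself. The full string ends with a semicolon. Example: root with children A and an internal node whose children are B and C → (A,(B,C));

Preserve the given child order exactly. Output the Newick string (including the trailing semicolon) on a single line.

Answer: ((((R,Q),Y),M,H,U),X);

Derivation:
internal I3 with children ['I2', 'X']
  internal I2 with children ['I1', 'M', 'H', 'U']
    internal I1 with children ['I0', 'Y']
      internal I0 with children ['R', 'Q']
        leaf 'R' → 'R'
        leaf 'Q' → 'Q'
      → '(R,Q)'
      leaf 'Y' → 'Y'
    → '((R,Q),Y)'
    leaf 'M' → 'M'
    leaf 'H' → 'H'
    leaf 'U' → 'U'
  → '(((R,Q),Y),M,H,U)'
  leaf 'X' → 'X'
→ '((((R,Q),Y),M,H,U),X)'
Final: ((((R,Q),Y),M,H,U),X);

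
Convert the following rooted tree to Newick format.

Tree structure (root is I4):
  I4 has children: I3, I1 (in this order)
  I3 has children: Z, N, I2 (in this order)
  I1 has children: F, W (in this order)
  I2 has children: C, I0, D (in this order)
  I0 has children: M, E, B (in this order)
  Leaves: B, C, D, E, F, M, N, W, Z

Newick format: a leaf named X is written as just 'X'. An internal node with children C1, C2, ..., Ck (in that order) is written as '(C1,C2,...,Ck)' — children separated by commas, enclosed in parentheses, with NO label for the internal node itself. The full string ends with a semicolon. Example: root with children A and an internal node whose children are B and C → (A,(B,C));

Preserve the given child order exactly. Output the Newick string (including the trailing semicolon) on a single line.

Answer: ((Z,N,(C,(M,E,B),D)),(F,W));

Derivation:
internal I4 with children ['I3', 'I1']
  internal I3 with children ['Z', 'N', 'I2']
    leaf 'Z' → 'Z'
    leaf 'N' → 'N'
    internal I2 with children ['C', 'I0', 'D']
      leaf 'C' → 'C'
      internal I0 with children ['M', 'E', 'B']
        leaf 'M' → 'M'
        leaf 'E' → 'E'
        leaf 'B' → 'B'
      → '(M,E,B)'
      leaf 'D' → 'D'
    → '(C,(M,E,B),D)'
  → '(Z,N,(C,(M,E,B),D))'
  internal I1 with children ['F', 'W']
    leaf 'F' → 'F'
    leaf 'W' → 'W'
  → '(F,W)'
→ '((Z,N,(C,(M,E,B),D)),(F,W))'
Final: ((Z,N,(C,(M,E,B),D)),(F,W));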